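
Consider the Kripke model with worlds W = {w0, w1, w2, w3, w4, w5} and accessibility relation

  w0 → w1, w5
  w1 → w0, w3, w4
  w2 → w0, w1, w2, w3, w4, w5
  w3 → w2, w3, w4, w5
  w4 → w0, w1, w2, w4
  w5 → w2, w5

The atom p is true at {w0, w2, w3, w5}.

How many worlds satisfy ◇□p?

w0: successors {w1, w5}; □p there: w1:F, w5:T. ✓
w1: successors {w0, w3, w4}; □p there: w0:F, w3:F, w4:F. ✗
w2: successors {w0, w1, w2, w3, w4, w5}; □p there: w0:F, w1:F, w2:F, w3:F, w4:F, w5:T. ✓
w3: successors {w2, w3, w4, w5}; □p there: w2:F, w3:F, w4:F, w5:T. ✓
w4: successors {w0, w1, w2, w4}; □p there: w0:F, w1:F, w2:F, w4:F. ✗
w5: successors {w2, w5}; □p there: w2:F, w5:T. ✓
Satisfying worlds: {w0, w2, w3, w5}.

4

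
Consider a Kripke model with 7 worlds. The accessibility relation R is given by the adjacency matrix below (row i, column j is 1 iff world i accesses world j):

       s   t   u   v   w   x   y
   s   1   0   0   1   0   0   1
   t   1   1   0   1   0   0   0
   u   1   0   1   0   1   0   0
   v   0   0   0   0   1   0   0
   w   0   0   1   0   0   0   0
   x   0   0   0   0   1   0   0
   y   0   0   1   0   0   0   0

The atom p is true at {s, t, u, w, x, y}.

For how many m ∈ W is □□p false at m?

s: successors {s, v, y}; □p there: s:F, v:T, y:T. ✗
t: successors {s, t, v}; □p there: s:F, t:F, v:T. ✗
u: successors {s, u, w}; □p there: s:F, u:T, w:T. ✗
v: successors {w}; □p there: w:T. ✓
w: successors {u}; □p there: u:T. ✓
x: successors {w}; □p there: w:T. ✓
y: successors {u}; □p there: u:T. ✓
Satisfying worlds: {v, w, x, y}.
So □□p fails at the other 3 worlds.

3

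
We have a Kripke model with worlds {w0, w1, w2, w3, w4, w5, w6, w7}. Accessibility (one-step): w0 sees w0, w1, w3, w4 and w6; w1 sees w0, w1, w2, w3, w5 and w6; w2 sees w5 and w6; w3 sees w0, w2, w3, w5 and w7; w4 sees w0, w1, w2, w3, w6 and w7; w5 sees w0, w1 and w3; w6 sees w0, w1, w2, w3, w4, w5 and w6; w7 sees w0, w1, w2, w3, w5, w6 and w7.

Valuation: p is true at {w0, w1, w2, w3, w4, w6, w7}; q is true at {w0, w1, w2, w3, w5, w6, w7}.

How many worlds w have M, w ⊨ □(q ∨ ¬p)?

w0: successors {w0, w1, w3, w4, w6}; q ∨ ¬p there: w0:T, w1:T, w3:T, w4:F, w6:T. ✗
w1: successors {w0, w1, w2, w3, w5, w6}; q ∨ ¬p there: w0:T, w1:T, w2:T, w3:T, w5:T, w6:T. ✓
w2: successors {w5, w6}; q ∨ ¬p there: w5:T, w6:T. ✓
w3: successors {w0, w2, w3, w5, w7}; q ∨ ¬p there: w0:T, w2:T, w3:T, w5:T, w7:T. ✓
w4: successors {w0, w1, w2, w3, w6, w7}; q ∨ ¬p there: w0:T, w1:T, w2:T, w3:T, w6:T, w7:T. ✓
w5: successors {w0, w1, w3}; q ∨ ¬p there: w0:T, w1:T, w3:T. ✓
w6: successors {w0, w1, w2, w3, w4, w5, w6}; q ∨ ¬p there: w0:T, w1:T, w2:T, w3:T, w4:F, w5:T, w6:T. ✗
w7: successors {w0, w1, w2, w3, w5, w6, w7}; q ∨ ¬p there: w0:T, w1:T, w2:T, w3:T, w5:T, w6:T, w7:T. ✓
Satisfying worlds: {w1, w2, w3, w4, w5, w7}.

6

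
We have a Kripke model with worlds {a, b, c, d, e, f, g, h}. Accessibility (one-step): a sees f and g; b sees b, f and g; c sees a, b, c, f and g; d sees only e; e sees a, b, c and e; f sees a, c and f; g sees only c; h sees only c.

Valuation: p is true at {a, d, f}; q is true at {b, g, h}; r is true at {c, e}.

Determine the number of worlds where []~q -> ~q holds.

6

a: []~q is F, ~q is T. ✓
b: []~q is F, ~q is F. ✓
c: []~q is F, ~q is T. ✓
d: []~q is T, ~q is T. ✓
e: []~q is F, ~q is T. ✓
f: []~q is T, ~q is T. ✓
g: []~q is T, ~q is F. ✗
h: []~q is T, ~q is F. ✗
Satisfying worlds: {a, b, c, d, e, f}.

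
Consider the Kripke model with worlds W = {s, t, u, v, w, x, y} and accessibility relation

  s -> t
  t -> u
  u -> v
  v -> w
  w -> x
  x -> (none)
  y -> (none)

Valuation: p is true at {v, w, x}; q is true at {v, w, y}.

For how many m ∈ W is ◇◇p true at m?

3

s: successors {t}; ◇p there: t:F. ✗
t: successors {u}; ◇p there: u:T. ✓
u: successors {v}; ◇p there: v:T. ✓
v: successors {w}; ◇p there: w:T. ✓
w: successors {x}; ◇p there: x:F. ✗
x: no successors, so ◇◇p fails. ✗
y: no successors, so ◇◇p fails. ✗
Satisfying worlds: {t, u, v}.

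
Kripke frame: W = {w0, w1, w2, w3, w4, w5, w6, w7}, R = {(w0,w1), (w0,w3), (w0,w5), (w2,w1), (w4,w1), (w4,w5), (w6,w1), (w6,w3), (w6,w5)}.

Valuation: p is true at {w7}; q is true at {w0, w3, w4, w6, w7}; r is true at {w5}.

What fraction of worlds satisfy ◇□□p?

1/2

w0: successors {w1, w3, w5}; □□p there: w1:T, w3:T, w5:T. ✓
w1: no successors, so ◇□□p fails. ✗
w2: successors {w1}; □□p there: w1:T. ✓
w3: no successors, so ◇□□p fails. ✗
w4: successors {w1, w5}; □□p there: w1:T, w5:T. ✓
w5: no successors, so ◇□□p fails. ✗
w6: successors {w1, w3, w5}; □□p there: w1:T, w3:T, w5:T. ✓
w7: no successors, so ◇□□p fails. ✗
That's 4 of 8 worlds, so 4/8 = 1/2.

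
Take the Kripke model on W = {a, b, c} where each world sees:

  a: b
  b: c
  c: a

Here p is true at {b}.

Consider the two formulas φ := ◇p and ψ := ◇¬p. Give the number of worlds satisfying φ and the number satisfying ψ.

1 and 2

For ◇p:
a: successors {b}; p there: b:T. ✓
b: successors {c}; p there: c:F. ✗
c: successors {a}; p there: a:F. ✗
— 1 world.
For ◇¬p:
a: successors {b}; ¬p there: b:F. ✗
b: successors {c}; ¬p there: c:T. ✓
c: successors {a}; ¬p there: a:T. ✓
— 2 worlds.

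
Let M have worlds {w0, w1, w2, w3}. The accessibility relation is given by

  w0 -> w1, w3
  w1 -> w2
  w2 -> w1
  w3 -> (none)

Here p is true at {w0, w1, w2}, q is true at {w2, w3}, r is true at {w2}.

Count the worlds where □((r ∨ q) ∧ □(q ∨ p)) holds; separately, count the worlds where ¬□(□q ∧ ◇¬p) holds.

2 and 3

For □((r ∨ q) ∧ □(q ∨ p)):
w0: successors {w1, w3}; (r ∨ q) ∧ □(q ∨ p) there: w1:F, w3:T. ✗
w1: successors {w2}; (r ∨ q) ∧ □(q ∨ p) there: w2:T. ✓
w2: successors {w1}; (r ∨ q) ∧ □(q ∨ p) there: w1:F. ✗
w3: no successors, so □((r ∨ q) ∧ □(q ∨ p)) holds vacuously. ✓
— 2 worlds.
For ¬□(□q ∧ ◇¬p):
w0: □(□q ∧ ◇¬p) is F. ✓
w1: □(□q ∧ ◇¬p) is F. ✓
w2: □(□q ∧ ◇¬p) is F. ✓
w3: □(□q ∧ ◇¬p) is T. ✗
— 3 worlds.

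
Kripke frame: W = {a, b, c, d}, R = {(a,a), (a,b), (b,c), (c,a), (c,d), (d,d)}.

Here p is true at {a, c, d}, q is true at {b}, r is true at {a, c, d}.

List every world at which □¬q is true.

{b, c, d}

a: successors {a, b}; ¬q there: a:T, b:F. ✗
b: successors {c}; ¬q there: c:T. ✓
c: successors {a, d}; ¬q there: a:T, d:T. ✓
d: successors {d}; ¬q there: d:T. ✓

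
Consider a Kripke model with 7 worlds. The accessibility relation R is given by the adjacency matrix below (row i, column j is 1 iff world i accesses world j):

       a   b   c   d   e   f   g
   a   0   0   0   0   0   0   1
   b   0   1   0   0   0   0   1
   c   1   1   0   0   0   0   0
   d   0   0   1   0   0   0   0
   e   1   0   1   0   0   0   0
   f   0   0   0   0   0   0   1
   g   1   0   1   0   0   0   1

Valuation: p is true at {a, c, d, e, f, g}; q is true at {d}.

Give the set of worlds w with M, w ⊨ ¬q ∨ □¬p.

{a, b, c, e, f, g}

a: ¬q is T, □¬p is F. ✓
b: ¬q is T, □¬p is F. ✓
c: ¬q is T, □¬p is F. ✓
d: ¬q is F, □¬p is F. ✗
e: ¬q is T, □¬p is F. ✓
f: ¬q is T, □¬p is F. ✓
g: ¬q is T, □¬p is F. ✓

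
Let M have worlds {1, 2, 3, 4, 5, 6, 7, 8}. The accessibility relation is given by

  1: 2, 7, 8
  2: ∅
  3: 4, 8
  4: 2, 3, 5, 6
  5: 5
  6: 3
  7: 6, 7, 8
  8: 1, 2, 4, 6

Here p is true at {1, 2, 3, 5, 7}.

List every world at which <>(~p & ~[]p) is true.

1: successors {2, 7, 8}; ~p & ~[]p there: 2:F, 7:F, 8:T. ✓
2: no successors, so <>(~p & ~[]p) fails. ✗
3: successors {4, 8}; ~p & ~[]p there: 4:T, 8:T. ✓
4: successors {2, 3, 5, 6}; ~p & ~[]p there: 2:F, 3:F, 5:F, 6:F. ✗
5: successors {5}; ~p & ~[]p there: 5:F. ✗
6: successors {3}; ~p & ~[]p there: 3:F. ✗
7: successors {6, 7, 8}; ~p & ~[]p there: 6:F, 7:F, 8:T. ✓
8: successors {1, 2, 4, 6}; ~p & ~[]p there: 1:F, 2:F, 4:T, 6:F. ✓

{1, 3, 7, 8}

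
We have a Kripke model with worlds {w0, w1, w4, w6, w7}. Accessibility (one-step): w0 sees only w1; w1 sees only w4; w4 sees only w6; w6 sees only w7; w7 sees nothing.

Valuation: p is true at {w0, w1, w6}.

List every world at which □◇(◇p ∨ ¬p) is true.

{w0, w4, w7}

w0: successors {w1}; ◇(◇p ∨ ¬p) there: w1:T. ✓
w1: successors {w4}; ◇(◇p ∨ ¬p) there: w4:F. ✗
w4: successors {w6}; ◇(◇p ∨ ¬p) there: w6:T. ✓
w6: successors {w7}; ◇(◇p ∨ ¬p) there: w7:F. ✗
w7: no successors, so □◇(◇p ∨ ¬p) holds vacuously. ✓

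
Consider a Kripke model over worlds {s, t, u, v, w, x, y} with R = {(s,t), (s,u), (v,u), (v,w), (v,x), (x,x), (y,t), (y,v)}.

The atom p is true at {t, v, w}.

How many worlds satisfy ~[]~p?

s: []~p is F. ✓
t: []~p is T. ✗
u: []~p is T. ✗
v: []~p is F. ✓
w: []~p is T. ✗
x: []~p is T. ✗
y: []~p is F. ✓
Satisfying worlds: {s, v, y}.

3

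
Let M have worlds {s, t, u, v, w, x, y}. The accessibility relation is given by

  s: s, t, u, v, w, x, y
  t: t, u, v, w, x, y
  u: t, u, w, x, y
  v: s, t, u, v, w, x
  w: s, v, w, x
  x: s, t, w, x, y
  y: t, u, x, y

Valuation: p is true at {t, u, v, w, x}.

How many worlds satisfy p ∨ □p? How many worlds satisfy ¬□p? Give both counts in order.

For p ∨ □p:
s: p is F, □p is F. ✗
t: p is T, □p is F. ✓
u: p is T, □p is F. ✓
v: p is T, □p is F. ✓
w: p is T, □p is F. ✓
x: p is T, □p is F. ✓
y: p is F, □p is F. ✗
— 5 worlds.
For ¬□p:
s: □p is F. ✓
t: □p is F. ✓
u: □p is F. ✓
v: □p is F. ✓
w: □p is F. ✓
x: □p is F. ✓
y: □p is F. ✓
— 7 worlds.

5 and 7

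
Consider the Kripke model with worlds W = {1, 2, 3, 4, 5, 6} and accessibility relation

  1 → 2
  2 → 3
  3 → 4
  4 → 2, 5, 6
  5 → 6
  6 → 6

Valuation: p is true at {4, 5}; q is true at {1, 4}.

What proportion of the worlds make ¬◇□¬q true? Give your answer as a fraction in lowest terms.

1: ◇□¬q is T. ✗
2: ◇□¬q is F. ✓
3: ◇□¬q is T. ✗
4: ◇□¬q is T. ✗
5: ◇□¬q is T. ✗
6: ◇□¬q is T. ✗
That's 1 of 6 worlds, so 1/6.

1/6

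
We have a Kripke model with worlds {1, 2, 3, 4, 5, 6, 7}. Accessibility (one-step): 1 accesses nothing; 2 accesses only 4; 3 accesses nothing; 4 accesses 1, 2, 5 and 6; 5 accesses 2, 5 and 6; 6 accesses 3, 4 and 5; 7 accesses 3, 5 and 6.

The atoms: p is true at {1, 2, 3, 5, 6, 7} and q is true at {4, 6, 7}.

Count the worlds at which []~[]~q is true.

1: no successors, so []~[]~q holds vacuously. ✓
2: successors {4}; ~[]~q there: 4:T. ✓
3: no successors, so []~[]~q holds vacuously. ✓
4: successors {1, 2, 5, 6}; ~[]~q there: 1:F, 2:T, 5:T, 6:T. ✗
5: successors {2, 5, 6}; ~[]~q there: 2:T, 5:T, 6:T. ✓
6: successors {3, 4, 5}; ~[]~q there: 3:F, 4:T, 5:T. ✗
7: successors {3, 5, 6}; ~[]~q there: 3:F, 5:T, 6:T. ✗
Satisfying worlds: {1, 2, 3, 5}.

4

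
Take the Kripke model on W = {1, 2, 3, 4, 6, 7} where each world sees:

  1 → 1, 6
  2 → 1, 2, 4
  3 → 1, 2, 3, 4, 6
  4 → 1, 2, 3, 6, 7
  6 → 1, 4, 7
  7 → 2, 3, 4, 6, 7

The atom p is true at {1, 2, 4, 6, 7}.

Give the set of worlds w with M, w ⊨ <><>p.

{1, 2, 3, 4, 6, 7}

1: successors {1, 6}; <>p there: 1:T, 6:T. ✓
2: successors {1, 2, 4}; <>p there: 1:T, 2:T, 4:T. ✓
3: successors {1, 2, 3, 4, 6}; <>p there: 1:T, 2:T, 3:T, 4:T, 6:T. ✓
4: successors {1, 2, 3, 6, 7}; <>p there: 1:T, 2:T, 3:T, 6:T, 7:T. ✓
6: successors {1, 4, 7}; <>p there: 1:T, 4:T, 7:T. ✓
7: successors {2, 3, 4, 6, 7}; <>p there: 2:T, 3:T, 4:T, 6:T, 7:T. ✓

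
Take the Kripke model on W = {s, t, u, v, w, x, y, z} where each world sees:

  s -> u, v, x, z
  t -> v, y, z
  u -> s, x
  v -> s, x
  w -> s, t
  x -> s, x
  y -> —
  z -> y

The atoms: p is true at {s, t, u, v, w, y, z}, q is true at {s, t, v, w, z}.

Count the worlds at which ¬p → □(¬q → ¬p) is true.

8

s: ¬p is F, □(¬q → ¬p) is F. ✓
t: ¬p is F, □(¬q → ¬p) is F. ✓
u: ¬p is F, □(¬q → ¬p) is T. ✓
v: ¬p is F, □(¬q → ¬p) is T. ✓
w: ¬p is F, □(¬q → ¬p) is T. ✓
x: ¬p is T, □(¬q → ¬p) is T. ✓
y: ¬p is F, □(¬q → ¬p) is T. ✓
z: ¬p is F, □(¬q → ¬p) is F. ✓
Satisfying worlds: {s, t, u, v, w, x, y, z}.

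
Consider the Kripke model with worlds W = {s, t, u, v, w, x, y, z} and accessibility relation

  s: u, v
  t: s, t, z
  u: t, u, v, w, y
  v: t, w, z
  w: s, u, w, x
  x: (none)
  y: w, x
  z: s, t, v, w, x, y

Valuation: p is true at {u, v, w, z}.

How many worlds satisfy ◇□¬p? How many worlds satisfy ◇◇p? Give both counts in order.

3 and 7

For ◇□¬p:
s: successors {u, v}; □¬p there: u:F, v:F. ✗
t: successors {s, t, z}; □¬p there: s:F, t:F, z:F. ✗
u: successors {t, u, v, w, y}; □¬p there: t:F, u:F, v:F, w:F, y:F. ✗
v: successors {t, w, z}; □¬p there: t:F, w:F, z:F. ✗
w: successors {s, u, w, x}; □¬p there: s:F, u:F, w:F, x:T. ✓
x: no successors, so ◇□¬p fails. ✗
y: successors {w, x}; □¬p there: w:F, x:T. ✓
z: successors {s, t, v, w, x, y}; □¬p there: s:F, t:F, v:F, w:F, x:T, y:F. ✓
— 3 worlds.
For ◇◇p:
s: successors {u, v}; ◇p there: u:T, v:T. ✓
t: successors {s, t, z}; ◇p there: s:T, t:T, z:T. ✓
u: successors {t, u, v, w, y}; ◇p there: t:T, u:T, v:T, w:T, y:T. ✓
v: successors {t, w, z}; ◇p there: t:T, w:T, z:T. ✓
w: successors {s, u, w, x}; ◇p there: s:T, u:T, w:T, x:F. ✓
x: no successors, so ◇◇p fails. ✗
y: successors {w, x}; ◇p there: w:T, x:F. ✓
z: successors {s, t, v, w, x, y}; ◇p there: s:T, t:T, v:T, w:T, x:F, y:T. ✓
— 7 worlds.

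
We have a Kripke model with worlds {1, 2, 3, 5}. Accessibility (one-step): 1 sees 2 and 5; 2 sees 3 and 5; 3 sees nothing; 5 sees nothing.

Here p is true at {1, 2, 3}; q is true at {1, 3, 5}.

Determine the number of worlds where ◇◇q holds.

1: successors {2, 5}; ◇q there: 2:T, 5:F. ✓
2: successors {3, 5}; ◇q there: 3:F, 5:F. ✗
3: no successors, so ◇◇q fails. ✗
5: no successors, so ◇◇q fails. ✗
Satisfying worlds: {1}.

1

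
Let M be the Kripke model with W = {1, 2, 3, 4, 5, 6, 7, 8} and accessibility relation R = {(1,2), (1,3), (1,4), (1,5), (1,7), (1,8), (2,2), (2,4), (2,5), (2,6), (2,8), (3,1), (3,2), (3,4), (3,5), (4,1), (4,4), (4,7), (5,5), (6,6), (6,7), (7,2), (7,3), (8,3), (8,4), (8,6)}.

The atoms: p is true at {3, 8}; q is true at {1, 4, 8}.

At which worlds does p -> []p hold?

{1, 2, 4, 5, 6, 7}

1: p is F, []p is F. ✓
2: p is F, []p is F. ✓
3: p is T, []p is F. ✗
4: p is F, []p is F. ✓
5: p is F, []p is F. ✓
6: p is F, []p is F. ✓
7: p is F, []p is F. ✓
8: p is T, []p is F. ✗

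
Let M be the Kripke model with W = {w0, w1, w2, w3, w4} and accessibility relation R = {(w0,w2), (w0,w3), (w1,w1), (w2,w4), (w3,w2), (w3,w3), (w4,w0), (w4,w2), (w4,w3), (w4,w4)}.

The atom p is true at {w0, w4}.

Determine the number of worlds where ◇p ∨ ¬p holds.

4

w0: ◇p is F, ¬p is F. ✗
w1: ◇p is F, ¬p is T. ✓
w2: ◇p is T, ¬p is T. ✓
w3: ◇p is F, ¬p is T. ✓
w4: ◇p is T, ¬p is F. ✓
Satisfying worlds: {w1, w2, w3, w4}.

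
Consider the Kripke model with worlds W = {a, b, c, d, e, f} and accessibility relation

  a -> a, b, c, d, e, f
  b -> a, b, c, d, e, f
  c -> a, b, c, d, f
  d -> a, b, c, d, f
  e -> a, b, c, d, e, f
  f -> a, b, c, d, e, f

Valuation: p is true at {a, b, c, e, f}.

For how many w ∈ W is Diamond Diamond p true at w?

a: successors {a, b, c, d, e, f}; Diamond p there: a:T, b:T, c:T, d:T, e:T, f:T. ✓
b: successors {a, b, c, d, e, f}; Diamond p there: a:T, b:T, c:T, d:T, e:T, f:T. ✓
c: successors {a, b, c, d, f}; Diamond p there: a:T, b:T, c:T, d:T, f:T. ✓
d: successors {a, b, c, d, f}; Diamond p there: a:T, b:T, c:T, d:T, f:T. ✓
e: successors {a, b, c, d, e, f}; Diamond p there: a:T, b:T, c:T, d:T, e:T, f:T. ✓
f: successors {a, b, c, d, e, f}; Diamond p there: a:T, b:T, c:T, d:T, e:T, f:T. ✓
Satisfying worlds: {a, b, c, d, e, f}.

6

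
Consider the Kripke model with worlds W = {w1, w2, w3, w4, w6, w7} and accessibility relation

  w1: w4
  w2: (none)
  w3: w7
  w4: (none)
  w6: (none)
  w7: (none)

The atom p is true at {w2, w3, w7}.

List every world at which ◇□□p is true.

w1: successors {w4}; □□p there: w4:T. ✓
w2: no successors, so ◇□□p fails. ✗
w3: successors {w7}; □□p there: w7:T. ✓
w4: no successors, so ◇□□p fails. ✗
w6: no successors, so ◇□□p fails. ✗
w7: no successors, so ◇□□p fails. ✗

{w1, w3}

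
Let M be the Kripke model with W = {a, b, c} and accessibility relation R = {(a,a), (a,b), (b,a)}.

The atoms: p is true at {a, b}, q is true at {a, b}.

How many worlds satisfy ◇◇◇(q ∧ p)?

2

a: successors {a, b}; ◇◇(q ∧ p) there: a:T, b:T. ✓
b: successors {a}; ◇◇(q ∧ p) there: a:T. ✓
c: no successors, so ◇◇◇(q ∧ p) fails. ✗
Satisfying worlds: {a, b}.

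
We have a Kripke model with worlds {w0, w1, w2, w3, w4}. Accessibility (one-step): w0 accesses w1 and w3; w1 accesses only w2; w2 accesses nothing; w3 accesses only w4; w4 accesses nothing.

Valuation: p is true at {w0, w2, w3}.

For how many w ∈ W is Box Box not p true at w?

w0: successors {w1, w3}; Box not p there: w1:F, w3:T. ✗
w1: successors {w2}; Box not p there: w2:T. ✓
w2: no successors, so Box Box not p holds vacuously. ✓
w3: successors {w4}; Box not p there: w4:T. ✓
w4: no successors, so Box Box not p holds vacuously. ✓
Satisfying worlds: {w1, w2, w3, w4}.

4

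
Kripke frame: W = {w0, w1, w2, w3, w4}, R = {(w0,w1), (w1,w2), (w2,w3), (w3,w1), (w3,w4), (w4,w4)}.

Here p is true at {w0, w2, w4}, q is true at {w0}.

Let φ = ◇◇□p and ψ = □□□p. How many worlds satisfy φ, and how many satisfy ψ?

3 and 2

For ◇◇□p:
w0: successors {w1}; ◇□p there: w1:F. ✗
w1: successors {w2}; ◇□p there: w2:F. ✗
w2: successors {w3}; ◇□p there: w3:T. ✓
w3: successors {w1, w4}; ◇□p there: w1:F, w4:T. ✓
w4: successors {w4}; ◇□p there: w4:T. ✓
— 3 worlds.
For □□□p:
w0: successors {w1}; □□p there: w1:F. ✗
w1: successors {w2}; □□p there: w2:F. ✗
w2: successors {w3}; □□p there: w3:T. ✓
w3: successors {w1, w4}; □□p there: w1:F, w4:T. ✗
w4: successors {w4}; □□p there: w4:T. ✓
— 2 worlds.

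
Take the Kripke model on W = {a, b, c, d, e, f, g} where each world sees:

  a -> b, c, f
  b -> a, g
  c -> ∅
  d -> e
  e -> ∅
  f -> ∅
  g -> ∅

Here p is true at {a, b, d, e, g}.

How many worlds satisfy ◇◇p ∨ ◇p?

3

a: ◇◇p is T, ◇p is T. ✓
b: ◇◇p is T, ◇p is T. ✓
c: ◇◇p is F, ◇p is F. ✗
d: ◇◇p is F, ◇p is T. ✓
e: ◇◇p is F, ◇p is F. ✗
f: ◇◇p is F, ◇p is F. ✗
g: ◇◇p is F, ◇p is F. ✗
Satisfying worlds: {a, b, d}.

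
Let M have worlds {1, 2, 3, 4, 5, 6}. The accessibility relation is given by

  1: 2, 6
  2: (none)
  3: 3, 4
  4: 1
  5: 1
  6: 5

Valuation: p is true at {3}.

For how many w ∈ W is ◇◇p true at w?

1: successors {2, 6}; ◇p there: 2:F, 6:F. ✗
2: no successors, so ◇◇p fails. ✗
3: successors {3, 4}; ◇p there: 3:T, 4:F. ✓
4: successors {1}; ◇p there: 1:F. ✗
5: successors {1}; ◇p there: 1:F. ✗
6: successors {5}; ◇p there: 5:F. ✗
Satisfying worlds: {3}.

1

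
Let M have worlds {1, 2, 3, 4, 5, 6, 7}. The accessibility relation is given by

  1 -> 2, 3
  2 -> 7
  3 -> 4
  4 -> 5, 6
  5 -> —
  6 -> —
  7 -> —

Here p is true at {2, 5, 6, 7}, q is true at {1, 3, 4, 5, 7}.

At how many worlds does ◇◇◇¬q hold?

1: successors {2, 3}; ◇◇¬q there: 2:F, 3:T. ✓
2: successors {7}; ◇◇¬q there: 7:F. ✗
3: successors {4}; ◇◇¬q there: 4:F. ✗
4: successors {5, 6}; ◇◇¬q there: 5:F, 6:F. ✗
5: no successors, so ◇◇◇¬q fails. ✗
6: no successors, so ◇◇◇¬q fails. ✗
7: no successors, so ◇◇◇¬q fails. ✗
Satisfying worlds: {1}.

1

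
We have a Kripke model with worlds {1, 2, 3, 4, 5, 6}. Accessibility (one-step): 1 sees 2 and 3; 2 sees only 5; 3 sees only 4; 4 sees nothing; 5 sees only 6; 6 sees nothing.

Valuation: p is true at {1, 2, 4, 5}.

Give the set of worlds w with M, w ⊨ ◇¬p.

1: successors {2, 3}; ¬p there: 2:F, 3:T. ✓
2: successors {5}; ¬p there: 5:F. ✗
3: successors {4}; ¬p there: 4:F. ✗
4: no successors, so ◇¬p fails. ✗
5: successors {6}; ¬p there: 6:T. ✓
6: no successors, so ◇¬p fails. ✗

{1, 5}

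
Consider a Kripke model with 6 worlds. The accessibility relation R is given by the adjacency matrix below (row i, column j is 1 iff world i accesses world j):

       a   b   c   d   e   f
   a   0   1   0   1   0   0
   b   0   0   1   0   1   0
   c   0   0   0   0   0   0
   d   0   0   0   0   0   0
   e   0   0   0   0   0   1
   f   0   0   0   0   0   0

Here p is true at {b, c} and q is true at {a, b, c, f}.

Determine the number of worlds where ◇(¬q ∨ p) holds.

2

a: successors {b, d}; ¬q ∨ p there: b:T, d:T. ✓
b: successors {c, e}; ¬q ∨ p there: c:T, e:T. ✓
c: no successors, so ◇(¬q ∨ p) fails. ✗
d: no successors, so ◇(¬q ∨ p) fails. ✗
e: successors {f}; ¬q ∨ p there: f:F. ✗
f: no successors, so ◇(¬q ∨ p) fails. ✗
Satisfying worlds: {a, b}.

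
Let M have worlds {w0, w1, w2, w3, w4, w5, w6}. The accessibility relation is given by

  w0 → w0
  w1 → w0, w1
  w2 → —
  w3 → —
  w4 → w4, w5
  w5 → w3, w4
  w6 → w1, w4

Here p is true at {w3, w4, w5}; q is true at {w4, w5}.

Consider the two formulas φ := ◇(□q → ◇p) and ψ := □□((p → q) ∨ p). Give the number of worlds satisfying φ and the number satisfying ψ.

For ◇(□q → ◇p):
w0: successors {w0}; □q → ◇p there: w0:T. ✓
w1: successors {w0, w1}; □q → ◇p there: w0:T, w1:T. ✓
w2: no successors, so ◇(□q → ◇p) fails. ✗
w3: no successors, so ◇(□q → ◇p) fails. ✗
w4: successors {w4, w5}; □q → ◇p there: w4:T, w5:T. ✓
w5: successors {w3, w4}; □q → ◇p there: w3:F, w4:T. ✓
w6: successors {w1, w4}; □q → ◇p there: w1:T, w4:T. ✓
— 5 worlds.
For □□((p → q) ∨ p):
w0: successors {w0}; □((p → q) ∨ p) there: w0:T. ✓
w1: successors {w0, w1}; □((p → q) ∨ p) there: w0:T, w1:T. ✓
w2: no successors, so □□((p → q) ∨ p) holds vacuously. ✓
w3: no successors, so □□((p → q) ∨ p) holds vacuously. ✓
w4: successors {w4, w5}; □((p → q) ∨ p) there: w4:T, w5:T. ✓
w5: successors {w3, w4}; □((p → q) ∨ p) there: w3:T, w4:T. ✓
w6: successors {w1, w4}; □((p → q) ∨ p) there: w1:T, w4:T. ✓
— 7 worlds.

5 and 7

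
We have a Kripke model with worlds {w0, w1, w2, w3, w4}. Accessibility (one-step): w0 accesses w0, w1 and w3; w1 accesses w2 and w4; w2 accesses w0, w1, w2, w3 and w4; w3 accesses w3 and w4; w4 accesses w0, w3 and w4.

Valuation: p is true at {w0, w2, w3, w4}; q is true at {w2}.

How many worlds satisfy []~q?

3

w0: successors {w0, w1, w3}; ~q there: w0:T, w1:T, w3:T. ✓
w1: successors {w2, w4}; ~q there: w2:F, w4:T. ✗
w2: successors {w0, w1, w2, w3, w4}; ~q there: w0:T, w1:T, w2:F, w3:T, w4:T. ✗
w3: successors {w3, w4}; ~q there: w3:T, w4:T. ✓
w4: successors {w0, w3, w4}; ~q there: w0:T, w3:T, w4:T. ✓
Satisfying worlds: {w0, w3, w4}.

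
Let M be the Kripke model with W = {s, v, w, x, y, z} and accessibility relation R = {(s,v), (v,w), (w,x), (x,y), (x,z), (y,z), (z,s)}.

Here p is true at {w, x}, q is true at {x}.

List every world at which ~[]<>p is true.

{w, x, y, z}

s: []<>p is T. ✗
v: []<>p is T. ✗
w: []<>p is F. ✓
x: []<>p is F. ✓
y: []<>p is F. ✓
z: []<>p is F. ✓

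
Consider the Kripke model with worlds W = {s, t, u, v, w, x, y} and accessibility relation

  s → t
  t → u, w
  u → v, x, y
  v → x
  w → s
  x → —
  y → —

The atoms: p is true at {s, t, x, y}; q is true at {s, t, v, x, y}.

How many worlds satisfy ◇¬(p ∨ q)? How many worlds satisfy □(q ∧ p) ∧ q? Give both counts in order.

For ◇¬(p ∨ q):
s: successors {t}; ¬(p ∨ q) there: t:F. ✗
t: successors {u, w}; ¬(p ∨ q) there: u:T, w:T. ✓
u: successors {v, x, y}; ¬(p ∨ q) there: v:F, x:F, y:F. ✗
v: successors {x}; ¬(p ∨ q) there: x:F. ✗
w: successors {s}; ¬(p ∨ q) there: s:F. ✗
x: no successors, so ◇¬(p ∨ q) fails. ✗
y: no successors, so ◇¬(p ∨ q) fails. ✗
— 1 world.
For □(q ∧ p) ∧ q:
s: □(q ∧ p) is T, q is T. ✓
t: □(q ∧ p) is F, q is T. ✗
u: □(q ∧ p) is F, q is F. ✗
v: □(q ∧ p) is T, q is T. ✓
w: □(q ∧ p) is T, q is F. ✗
x: □(q ∧ p) is T, q is T. ✓
y: □(q ∧ p) is T, q is T. ✓
— 4 worlds.

1 and 4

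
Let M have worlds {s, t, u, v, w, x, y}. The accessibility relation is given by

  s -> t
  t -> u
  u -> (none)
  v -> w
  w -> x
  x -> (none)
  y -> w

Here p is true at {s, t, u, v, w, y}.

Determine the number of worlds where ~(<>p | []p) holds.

1

s: <>p | []p is T. ✗
t: <>p | []p is T. ✗
u: <>p | []p is T. ✗
v: <>p | []p is T. ✗
w: <>p | []p is F. ✓
x: <>p | []p is T. ✗
y: <>p | []p is T. ✗
Satisfying worlds: {w}.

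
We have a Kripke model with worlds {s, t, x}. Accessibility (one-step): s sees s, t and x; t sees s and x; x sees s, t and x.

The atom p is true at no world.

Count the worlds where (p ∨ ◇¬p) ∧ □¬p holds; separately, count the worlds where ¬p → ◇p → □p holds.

For (p ∨ ◇¬p) ∧ □¬p:
s: p ∨ ◇¬p is T, □¬p is T. ✓
t: p ∨ ◇¬p is T, □¬p is T. ✓
x: p ∨ ◇¬p is T, □¬p is T. ✓
— 3 worlds.
For ¬p → ◇p → □p:
s: ¬p is T, ◇p → □p is T. ✓
t: ¬p is T, ◇p → □p is T. ✓
x: ¬p is T, ◇p → □p is T. ✓
— 3 worlds.

3 and 3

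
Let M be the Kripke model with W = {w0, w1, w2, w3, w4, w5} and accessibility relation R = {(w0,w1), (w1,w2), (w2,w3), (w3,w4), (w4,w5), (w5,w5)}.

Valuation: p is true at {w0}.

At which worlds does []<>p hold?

w0: successors {w1}; <>p there: w1:F. ✗
w1: successors {w2}; <>p there: w2:F. ✗
w2: successors {w3}; <>p there: w3:F. ✗
w3: successors {w4}; <>p there: w4:F. ✗
w4: successors {w5}; <>p there: w5:F. ✗
w5: successors {w5}; <>p there: w5:F. ✗

∅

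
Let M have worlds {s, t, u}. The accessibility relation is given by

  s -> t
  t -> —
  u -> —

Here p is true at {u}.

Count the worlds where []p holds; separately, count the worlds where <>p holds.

For []p:
s: successors {t}; p there: t:F. ✗
t: no successors, so []p holds vacuously. ✓
u: no successors, so []p holds vacuously. ✓
— 2 worlds.
For <>p:
s: successors {t}; p there: t:F. ✗
t: no successors, so <>p fails. ✗
u: no successors, so <>p fails. ✗
— 0 worlds.

2 and 0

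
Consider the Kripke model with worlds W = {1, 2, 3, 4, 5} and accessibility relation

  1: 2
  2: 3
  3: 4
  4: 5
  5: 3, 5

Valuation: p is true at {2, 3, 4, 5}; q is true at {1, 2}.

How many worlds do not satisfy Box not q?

1: successors {2}; not q there: 2:F. ✗
2: successors {3}; not q there: 3:T. ✓
3: successors {4}; not q there: 4:T. ✓
4: successors {5}; not q there: 5:T. ✓
5: successors {3, 5}; not q there: 3:T, 5:T. ✓
Satisfying worlds: {2, 3, 4, 5}.
So Box not q fails at the other 1 world.

1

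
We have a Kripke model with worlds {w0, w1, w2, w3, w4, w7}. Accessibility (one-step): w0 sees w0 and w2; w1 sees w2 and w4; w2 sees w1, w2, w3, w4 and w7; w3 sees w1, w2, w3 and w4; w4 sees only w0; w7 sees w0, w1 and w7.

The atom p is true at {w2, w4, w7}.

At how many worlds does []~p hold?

1

w0: successors {w0, w2}; ~p there: w0:T, w2:F. ✗
w1: successors {w2, w4}; ~p there: w2:F, w4:F. ✗
w2: successors {w1, w2, w3, w4, w7}; ~p there: w1:T, w2:F, w3:T, w4:F, w7:F. ✗
w3: successors {w1, w2, w3, w4}; ~p there: w1:T, w2:F, w3:T, w4:F. ✗
w4: successors {w0}; ~p there: w0:T. ✓
w7: successors {w0, w1, w7}; ~p there: w0:T, w1:T, w7:F. ✗
Satisfying worlds: {w4}.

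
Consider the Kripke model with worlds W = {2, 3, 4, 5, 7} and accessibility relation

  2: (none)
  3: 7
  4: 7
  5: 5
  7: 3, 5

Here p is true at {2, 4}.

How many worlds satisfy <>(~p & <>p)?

0

2: no successors, so <>(~p & <>p) fails. ✗
3: successors {7}; ~p & <>p there: 7:F. ✗
4: successors {7}; ~p & <>p there: 7:F. ✗
5: successors {5}; ~p & <>p there: 5:F. ✗
7: successors {3, 5}; ~p & <>p there: 3:F, 5:F. ✗
Satisfying worlds: ∅.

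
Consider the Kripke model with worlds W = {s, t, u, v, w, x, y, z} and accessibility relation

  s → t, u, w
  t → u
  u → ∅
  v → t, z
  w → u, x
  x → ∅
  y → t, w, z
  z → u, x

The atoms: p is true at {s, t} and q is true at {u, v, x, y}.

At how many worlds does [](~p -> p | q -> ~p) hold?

8

s: successors {t, u, w}; ~p -> p | q -> ~p there: t:T, u:T, w:T. ✓
t: successors {u}; ~p -> p | q -> ~p there: u:T. ✓
u: no successors, so [](~p -> p | q -> ~p) holds vacuously. ✓
v: successors {t, z}; ~p -> p | q -> ~p there: t:T, z:T. ✓
w: successors {u, x}; ~p -> p | q -> ~p there: u:T, x:T. ✓
x: no successors, so [](~p -> p | q -> ~p) holds vacuously. ✓
y: successors {t, w, z}; ~p -> p | q -> ~p there: t:T, w:T, z:T. ✓
z: successors {u, x}; ~p -> p | q -> ~p there: u:T, x:T. ✓
Satisfying worlds: {s, t, u, v, w, x, y, z}.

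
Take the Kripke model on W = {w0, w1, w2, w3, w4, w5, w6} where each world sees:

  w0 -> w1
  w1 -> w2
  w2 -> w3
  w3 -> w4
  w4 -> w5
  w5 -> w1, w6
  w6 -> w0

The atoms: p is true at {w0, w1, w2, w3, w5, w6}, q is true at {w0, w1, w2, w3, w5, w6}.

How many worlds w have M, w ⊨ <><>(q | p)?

w0: successors {w1}; <>(q | p) there: w1:T. ✓
w1: successors {w2}; <>(q | p) there: w2:T. ✓
w2: successors {w3}; <>(q | p) there: w3:F. ✗
w3: successors {w4}; <>(q | p) there: w4:T. ✓
w4: successors {w5}; <>(q | p) there: w5:T. ✓
w5: successors {w1, w6}; <>(q | p) there: w1:T, w6:T. ✓
w6: successors {w0}; <>(q | p) there: w0:T. ✓
Satisfying worlds: {w0, w1, w3, w4, w5, w6}.

6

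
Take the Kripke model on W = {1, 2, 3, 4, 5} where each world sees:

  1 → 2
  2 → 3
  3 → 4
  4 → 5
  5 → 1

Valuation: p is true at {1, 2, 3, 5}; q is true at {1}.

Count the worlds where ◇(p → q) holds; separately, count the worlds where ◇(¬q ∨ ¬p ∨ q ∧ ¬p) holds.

For ◇(p → q):
1: successors {2}; p → q there: 2:F. ✗
2: successors {3}; p → q there: 3:F. ✗
3: successors {4}; p → q there: 4:T. ✓
4: successors {5}; p → q there: 5:F. ✗
5: successors {1}; p → q there: 1:T. ✓
— 2 worlds.
For ◇(¬q ∨ ¬p ∨ q ∧ ¬p):
1: successors {2}; ¬q ∨ ¬p ∨ q ∧ ¬p there: 2:T. ✓
2: successors {3}; ¬q ∨ ¬p ∨ q ∧ ¬p there: 3:T. ✓
3: successors {4}; ¬q ∨ ¬p ∨ q ∧ ¬p there: 4:T. ✓
4: successors {5}; ¬q ∨ ¬p ∨ q ∧ ¬p there: 5:T. ✓
5: successors {1}; ¬q ∨ ¬p ∨ q ∧ ¬p there: 1:F. ✗
— 4 worlds.

2 and 4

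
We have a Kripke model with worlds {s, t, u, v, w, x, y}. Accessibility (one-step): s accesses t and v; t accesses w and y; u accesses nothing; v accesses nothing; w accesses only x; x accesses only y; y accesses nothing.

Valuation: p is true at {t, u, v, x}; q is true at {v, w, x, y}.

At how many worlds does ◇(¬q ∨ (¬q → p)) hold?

s: successors {t, v}; ¬q ∨ (¬q → p) there: t:T, v:T. ✓
t: successors {w, y}; ¬q ∨ (¬q → p) there: w:T, y:T. ✓
u: no successors, so ◇(¬q ∨ (¬q → p)) fails. ✗
v: no successors, so ◇(¬q ∨ (¬q → p)) fails. ✗
w: successors {x}; ¬q ∨ (¬q → p) there: x:T. ✓
x: successors {y}; ¬q ∨ (¬q → p) there: y:T. ✓
y: no successors, so ◇(¬q ∨ (¬q → p)) fails. ✗
Satisfying worlds: {s, t, w, x}.

4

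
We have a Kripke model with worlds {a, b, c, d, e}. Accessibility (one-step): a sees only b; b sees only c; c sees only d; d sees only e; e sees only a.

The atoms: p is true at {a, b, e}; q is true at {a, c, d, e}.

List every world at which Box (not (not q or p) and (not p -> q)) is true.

a: successors {b}; not (not q or p) and (not p -> q) there: b:F. ✗
b: successors {c}; not (not q or p) and (not p -> q) there: c:T. ✓
c: successors {d}; not (not q or p) and (not p -> q) there: d:T. ✓
d: successors {e}; not (not q or p) and (not p -> q) there: e:F. ✗
e: successors {a}; not (not q or p) and (not p -> q) there: a:F. ✗

{b, c}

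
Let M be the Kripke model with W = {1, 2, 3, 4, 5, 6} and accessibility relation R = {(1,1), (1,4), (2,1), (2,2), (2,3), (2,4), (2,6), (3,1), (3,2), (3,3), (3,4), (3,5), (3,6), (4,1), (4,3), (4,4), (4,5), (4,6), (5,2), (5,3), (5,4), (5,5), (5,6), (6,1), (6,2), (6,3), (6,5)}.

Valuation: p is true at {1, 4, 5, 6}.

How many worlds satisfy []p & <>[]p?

1: []p is T, <>[]p is T. ✓
2: []p is F, <>[]p is T. ✗
3: []p is F, <>[]p is T. ✗
4: []p is F, <>[]p is T. ✗
5: []p is F, <>[]p is F. ✗
6: []p is F, <>[]p is T. ✗
Satisfying worlds: {1}.

1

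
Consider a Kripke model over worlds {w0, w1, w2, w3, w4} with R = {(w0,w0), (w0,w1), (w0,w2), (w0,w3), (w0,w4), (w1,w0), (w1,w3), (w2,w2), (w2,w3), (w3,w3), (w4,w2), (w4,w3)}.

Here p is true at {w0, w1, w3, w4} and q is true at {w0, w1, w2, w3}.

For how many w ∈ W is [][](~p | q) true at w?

3

w0: successors {w0, w1, w2, w3, w4}; [](~p | q) there: w0:F, w1:T, w2:T, w3:T, w4:T. ✗
w1: successors {w0, w3}; [](~p | q) there: w0:F, w3:T. ✗
w2: successors {w2, w3}; [](~p | q) there: w2:T, w3:T. ✓
w3: successors {w3}; [](~p | q) there: w3:T. ✓
w4: successors {w2, w3}; [](~p | q) there: w2:T, w3:T. ✓
Satisfying worlds: {w2, w3, w4}.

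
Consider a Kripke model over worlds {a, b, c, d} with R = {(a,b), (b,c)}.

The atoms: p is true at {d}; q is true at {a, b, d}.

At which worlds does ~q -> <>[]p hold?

a: ~q is F, <>[]p is F. ✓
b: ~q is F, <>[]p is T. ✓
c: ~q is T, <>[]p is F. ✗
d: ~q is F, <>[]p is F. ✓

{a, b, d}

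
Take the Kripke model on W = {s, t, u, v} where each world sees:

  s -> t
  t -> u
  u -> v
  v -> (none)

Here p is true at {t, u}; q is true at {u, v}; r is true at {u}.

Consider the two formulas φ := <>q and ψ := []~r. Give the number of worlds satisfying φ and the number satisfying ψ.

For <>q:
s: successors {t}; q there: t:F. ✗
t: successors {u}; q there: u:T. ✓
u: successors {v}; q there: v:T. ✓
v: no successors, so <>q fails. ✗
— 2 worlds.
For []~r:
s: successors {t}; ~r there: t:T. ✓
t: successors {u}; ~r there: u:F. ✗
u: successors {v}; ~r there: v:T. ✓
v: no successors, so []~r holds vacuously. ✓
— 3 worlds.

2 and 3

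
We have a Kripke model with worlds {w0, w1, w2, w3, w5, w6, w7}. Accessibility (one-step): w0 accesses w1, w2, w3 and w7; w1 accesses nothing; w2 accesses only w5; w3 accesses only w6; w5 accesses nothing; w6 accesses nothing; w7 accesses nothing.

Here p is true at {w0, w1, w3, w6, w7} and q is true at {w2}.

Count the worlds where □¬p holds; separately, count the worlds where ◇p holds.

For □¬p:
w0: successors {w1, w2, w3, w7}; ¬p there: w1:F, w2:T, w3:F, w7:F. ✗
w1: no successors, so □¬p holds vacuously. ✓
w2: successors {w5}; ¬p there: w5:T. ✓
w3: successors {w6}; ¬p there: w6:F. ✗
w5: no successors, so □¬p holds vacuously. ✓
w6: no successors, so □¬p holds vacuously. ✓
w7: no successors, so □¬p holds vacuously. ✓
— 5 worlds.
For ◇p:
w0: successors {w1, w2, w3, w7}; p there: w1:T, w2:F, w3:T, w7:T. ✓
w1: no successors, so ◇p fails. ✗
w2: successors {w5}; p there: w5:F. ✗
w3: successors {w6}; p there: w6:T. ✓
w5: no successors, so ◇p fails. ✗
w6: no successors, so ◇p fails. ✗
w7: no successors, so ◇p fails. ✗
— 2 worlds.

5 and 2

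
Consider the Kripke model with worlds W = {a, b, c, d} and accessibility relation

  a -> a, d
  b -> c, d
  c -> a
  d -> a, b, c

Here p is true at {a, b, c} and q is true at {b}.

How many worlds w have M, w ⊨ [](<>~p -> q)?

a: successors {a, d}; <>~p -> q there: a:F, d:T. ✗
b: successors {c, d}; <>~p -> q there: c:T, d:T. ✓
c: successors {a}; <>~p -> q there: a:F. ✗
d: successors {a, b, c}; <>~p -> q there: a:F, b:T, c:T. ✗
Satisfying worlds: {b}.

1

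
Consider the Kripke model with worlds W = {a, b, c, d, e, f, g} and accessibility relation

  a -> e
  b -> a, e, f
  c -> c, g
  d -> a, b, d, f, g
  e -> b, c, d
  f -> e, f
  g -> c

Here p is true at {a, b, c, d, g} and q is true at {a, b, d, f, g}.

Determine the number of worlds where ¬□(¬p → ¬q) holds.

a: □(¬p → ¬q) is T. ✗
b: □(¬p → ¬q) is F. ✓
c: □(¬p → ¬q) is T. ✗
d: □(¬p → ¬q) is F. ✓
e: □(¬p → ¬q) is T. ✗
f: □(¬p → ¬q) is F. ✓
g: □(¬p → ¬q) is T. ✗
Satisfying worlds: {b, d, f}.

3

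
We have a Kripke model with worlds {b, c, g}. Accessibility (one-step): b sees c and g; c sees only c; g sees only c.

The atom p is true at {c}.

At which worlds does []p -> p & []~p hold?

b: []p is F, p & []~p is F. ✓
c: []p is T, p & []~p is F. ✗
g: []p is T, p & []~p is F. ✗

{b}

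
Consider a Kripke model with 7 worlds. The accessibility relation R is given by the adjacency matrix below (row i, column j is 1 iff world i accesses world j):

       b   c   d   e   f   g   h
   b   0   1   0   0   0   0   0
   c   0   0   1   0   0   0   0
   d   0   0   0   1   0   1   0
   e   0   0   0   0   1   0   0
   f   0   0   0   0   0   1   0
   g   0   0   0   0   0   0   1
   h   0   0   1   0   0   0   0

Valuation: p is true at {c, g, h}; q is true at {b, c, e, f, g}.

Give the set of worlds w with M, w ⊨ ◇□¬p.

b: successors {c}; □¬p there: c:T. ✓
c: successors {d}; □¬p there: d:F. ✗
d: successors {e, g}; □¬p there: e:T, g:F. ✓
e: successors {f}; □¬p there: f:F. ✗
f: successors {g}; □¬p there: g:F. ✗
g: successors {h}; □¬p there: h:T. ✓
h: successors {d}; □¬p there: d:F. ✗

{b, d, g}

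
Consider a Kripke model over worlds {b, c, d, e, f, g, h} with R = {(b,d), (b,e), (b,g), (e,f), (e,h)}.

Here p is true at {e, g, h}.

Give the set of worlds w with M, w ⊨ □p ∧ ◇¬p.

∅

b: □p is F, ◇¬p is T. ✗
c: □p is T, ◇¬p is F. ✗
d: □p is T, ◇¬p is F. ✗
e: □p is F, ◇¬p is T. ✗
f: □p is T, ◇¬p is F. ✗
g: □p is T, ◇¬p is F. ✗
h: □p is T, ◇¬p is F. ✗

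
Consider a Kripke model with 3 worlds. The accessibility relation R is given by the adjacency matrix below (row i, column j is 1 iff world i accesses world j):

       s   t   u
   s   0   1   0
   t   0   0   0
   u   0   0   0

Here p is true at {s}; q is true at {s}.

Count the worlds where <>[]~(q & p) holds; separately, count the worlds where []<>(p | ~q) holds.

For <>[]~(q & p):
s: successors {t}; []~(q & p) there: t:T. ✓
t: no successors, so <>[]~(q & p) fails. ✗
u: no successors, so <>[]~(q & p) fails. ✗
— 1 world.
For []<>(p | ~q):
s: successors {t}; <>(p | ~q) there: t:F. ✗
t: no successors, so []<>(p | ~q) holds vacuously. ✓
u: no successors, so []<>(p | ~q) holds vacuously. ✓
— 2 worlds.

1 and 2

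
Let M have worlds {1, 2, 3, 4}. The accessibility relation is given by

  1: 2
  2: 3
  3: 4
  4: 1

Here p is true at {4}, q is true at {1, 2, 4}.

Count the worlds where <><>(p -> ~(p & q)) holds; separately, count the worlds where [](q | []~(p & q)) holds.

For <><>(p -> ~(p & q)):
1: successors {2}; <>(p -> ~(p & q)) there: 2:T. ✓
2: successors {3}; <>(p -> ~(p & q)) there: 3:F. ✗
3: successors {4}; <>(p -> ~(p & q)) there: 4:T. ✓
4: successors {1}; <>(p -> ~(p & q)) there: 1:T. ✓
— 3 worlds.
For [](q | []~(p & q)):
1: successors {2}; q | []~(p & q) there: 2:T. ✓
2: successors {3}; q | []~(p & q) there: 3:F. ✗
3: successors {4}; q | []~(p & q) there: 4:T. ✓
4: successors {1}; q | []~(p & q) there: 1:T. ✓
— 3 worlds.

3 and 3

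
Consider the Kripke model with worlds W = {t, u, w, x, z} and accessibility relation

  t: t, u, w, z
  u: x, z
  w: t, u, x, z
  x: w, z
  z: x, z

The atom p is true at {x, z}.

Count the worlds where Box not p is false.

t: successors {t, u, w, z}; not p there: t:T, u:T, w:T, z:F. ✗
u: successors {x, z}; not p there: x:F, z:F. ✗
w: successors {t, u, x, z}; not p there: t:T, u:T, x:F, z:F. ✗
x: successors {w, z}; not p there: w:T, z:F. ✗
z: successors {x, z}; not p there: x:F, z:F. ✗
Satisfying worlds: ∅.
So Box not p fails at the other 5 worlds.

5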